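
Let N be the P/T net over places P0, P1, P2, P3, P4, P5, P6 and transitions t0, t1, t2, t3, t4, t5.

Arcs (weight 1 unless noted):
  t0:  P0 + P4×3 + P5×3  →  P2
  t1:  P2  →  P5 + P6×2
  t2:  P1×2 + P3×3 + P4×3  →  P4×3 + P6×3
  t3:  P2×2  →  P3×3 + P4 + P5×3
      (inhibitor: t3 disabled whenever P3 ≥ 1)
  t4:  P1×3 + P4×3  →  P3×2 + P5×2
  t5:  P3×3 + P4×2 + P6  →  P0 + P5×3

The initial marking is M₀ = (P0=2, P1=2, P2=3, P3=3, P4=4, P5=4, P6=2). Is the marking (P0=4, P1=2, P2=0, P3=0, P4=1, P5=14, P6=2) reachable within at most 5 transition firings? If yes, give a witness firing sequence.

step 1: fire t1:  (P0=2, P1=2, P2=3, P3=3, P4=4, P5=4, P6=2) → (P0=2, P1=2, P2=2, P3=3, P4=4, P5=5, P6=4)
step 2: fire t5:  (P0=2, P1=2, P2=2, P3=3, P4=4, P5=5, P6=4) → (P0=3, P1=2, P2=2, P3=0, P4=2, P5=8, P6=3)
step 3: fire t3:  (P0=3, P1=2, P2=2, P3=0, P4=2, P5=8, P6=3) → (P0=3, P1=2, P2=0, P3=3, P4=3, P5=11, P6=3)
step 4: fire t5:  (P0=3, P1=2, P2=0, P3=3, P4=3, P5=11, P6=3) → (P0=4, P1=2, P2=0, P3=0, P4=1, P5=14, P6=2)

YES — reachable via ⟨t1, t5, t3, t5⟩ (4 firings)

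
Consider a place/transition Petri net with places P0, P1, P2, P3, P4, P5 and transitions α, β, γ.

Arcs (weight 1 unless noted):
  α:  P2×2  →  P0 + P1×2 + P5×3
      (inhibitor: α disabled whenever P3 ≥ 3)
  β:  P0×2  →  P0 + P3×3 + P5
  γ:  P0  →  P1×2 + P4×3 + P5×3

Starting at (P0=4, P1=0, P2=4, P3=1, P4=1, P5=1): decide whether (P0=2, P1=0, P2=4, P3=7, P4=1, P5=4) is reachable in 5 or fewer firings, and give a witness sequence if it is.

NO — not reachable within 5 firings

depth 0: 1 marking
depth 1: 4 markings reached so far
depth 2: 10 markings reached so far
depth 3: 19 markings reached so far
depth 4: 30 markings reached so far
depth 5: 39 markings reached so far
target is not among the 39 markings reachable within 5 steps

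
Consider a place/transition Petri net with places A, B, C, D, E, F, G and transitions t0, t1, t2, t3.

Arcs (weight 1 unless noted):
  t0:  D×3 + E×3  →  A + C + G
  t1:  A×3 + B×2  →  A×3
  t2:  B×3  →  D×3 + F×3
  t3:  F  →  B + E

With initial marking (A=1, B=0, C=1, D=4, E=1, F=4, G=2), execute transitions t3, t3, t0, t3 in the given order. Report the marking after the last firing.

step 1: fire t3:  (A=1, B=0, C=1, D=4, E=1, F=4, G=2) → (A=1, B=1, C=1, D=4, E=2, F=3, G=2)
step 2: fire t3:  (A=1, B=1, C=1, D=4, E=2, F=3, G=2) → (A=1, B=2, C=1, D=4, E=3, F=2, G=2)
step 3: fire t0:  (A=1, B=2, C=1, D=4, E=3, F=2, G=2) → (A=2, B=2, C=2, D=1, E=0, F=2, G=3)
step 4: fire t3:  (A=2, B=2, C=2, D=1, E=0, F=2, G=3) → (A=2, B=3, C=2, D=1, E=1, F=1, G=3)

(A=2, B=3, C=2, D=1, E=1, F=1, G=3)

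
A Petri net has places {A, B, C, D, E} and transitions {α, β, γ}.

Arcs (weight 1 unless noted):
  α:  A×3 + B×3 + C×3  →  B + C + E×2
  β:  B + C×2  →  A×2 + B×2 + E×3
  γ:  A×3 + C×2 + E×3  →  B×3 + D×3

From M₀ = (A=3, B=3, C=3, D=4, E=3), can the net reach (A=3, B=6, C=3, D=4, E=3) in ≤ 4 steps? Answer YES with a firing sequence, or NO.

depth 0: 1 marking
depth 1: 4 markings reached so far
depth 2: 4 markings reached so far
(frontier empty at depth 2; search complete)
target is not among the 4 markings reachable within 4 steps

NO — not reachable within 4 firings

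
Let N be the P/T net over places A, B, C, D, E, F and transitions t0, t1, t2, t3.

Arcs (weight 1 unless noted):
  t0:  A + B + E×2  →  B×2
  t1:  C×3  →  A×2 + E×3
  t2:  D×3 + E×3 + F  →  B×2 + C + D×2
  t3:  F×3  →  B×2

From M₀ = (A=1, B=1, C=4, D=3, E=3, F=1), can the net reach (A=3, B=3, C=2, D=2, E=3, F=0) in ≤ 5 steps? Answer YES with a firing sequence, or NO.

YES — reachable via ⟨t1, t2⟩ (2 firings)

step 1: fire t1:  (A=1, B=1, C=4, D=3, E=3, F=1) → (A=3, B=1, C=1, D=3, E=6, F=1)
step 2: fire t2:  (A=3, B=1, C=1, D=3, E=6, F=1) → (A=3, B=3, C=2, D=2, E=3, F=0)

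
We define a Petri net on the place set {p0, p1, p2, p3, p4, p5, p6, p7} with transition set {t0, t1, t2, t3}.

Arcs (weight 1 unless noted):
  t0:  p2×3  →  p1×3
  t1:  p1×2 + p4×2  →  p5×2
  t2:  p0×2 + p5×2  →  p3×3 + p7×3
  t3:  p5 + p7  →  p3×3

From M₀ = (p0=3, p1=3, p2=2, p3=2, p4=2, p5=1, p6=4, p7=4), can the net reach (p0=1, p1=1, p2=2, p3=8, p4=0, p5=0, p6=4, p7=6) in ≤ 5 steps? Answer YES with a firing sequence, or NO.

step 1: fire t1:  (p0=3, p1=3, p2=2, p3=2, p4=2, p5=1, p6=4, p7=4) → (p0=3, p1=1, p2=2, p3=2, p4=0, p5=3, p6=4, p7=4)
step 2: fire t2:  (p0=3, p1=1, p2=2, p3=2, p4=0, p5=3, p6=4, p7=4) → (p0=1, p1=1, p2=2, p3=5, p4=0, p5=1, p6=4, p7=7)
step 3: fire t3:  (p0=1, p1=1, p2=2, p3=5, p4=0, p5=1, p6=4, p7=7) → (p0=1, p1=1, p2=2, p3=8, p4=0, p5=0, p6=4, p7=6)

YES — reachable via ⟨t1, t2, t3⟩ (3 firings)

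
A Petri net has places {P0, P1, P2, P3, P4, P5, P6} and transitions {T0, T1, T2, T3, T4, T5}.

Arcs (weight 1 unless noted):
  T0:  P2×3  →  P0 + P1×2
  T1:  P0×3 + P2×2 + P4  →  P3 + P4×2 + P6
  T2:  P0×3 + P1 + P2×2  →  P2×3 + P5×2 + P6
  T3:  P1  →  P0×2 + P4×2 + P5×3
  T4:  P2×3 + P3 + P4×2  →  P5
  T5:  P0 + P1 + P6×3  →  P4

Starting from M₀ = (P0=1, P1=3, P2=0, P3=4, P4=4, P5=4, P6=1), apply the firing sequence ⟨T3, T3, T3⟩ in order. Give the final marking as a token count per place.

(P0=7, P1=0, P2=0, P3=4, P4=10, P5=13, P6=1)

step 1: fire T3:  (P0=1, P1=3, P2=0, P3=4, P4=4, P5=4, P6=1) → (P0=3, P1=2, P2=0, P3=4, P4=6, P5=7, P6=1)
step 2: fire T3:  (P0=3, P1=2, P2=0, P3=4, P4=6, P5=7, P6=1) → (P0=5, P1=1, P2=0, P3=4, P4=8, P5=10, P6=1)
step 3: fire T3:  (P0=5, P1=1, P2=0, P3=4, P4=8, P5=10, P6=1) → (P0=7, P1=0, P2=0, P3=4, P4=10, P5=13, P6=1)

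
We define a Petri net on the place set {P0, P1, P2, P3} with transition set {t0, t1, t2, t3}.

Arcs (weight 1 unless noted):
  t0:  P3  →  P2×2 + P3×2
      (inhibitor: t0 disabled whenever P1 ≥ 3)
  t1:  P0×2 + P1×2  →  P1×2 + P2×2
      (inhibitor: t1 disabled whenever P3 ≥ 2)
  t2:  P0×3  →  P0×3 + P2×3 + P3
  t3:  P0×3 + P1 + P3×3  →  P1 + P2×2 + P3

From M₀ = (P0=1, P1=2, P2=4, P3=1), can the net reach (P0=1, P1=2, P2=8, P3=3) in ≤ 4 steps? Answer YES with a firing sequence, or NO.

step 1: fire t0:  (P0=1, P1=2, P2=4, P3=1) → (P0=1, P1=2, P2=6, P3=2)
step 2: fire t0:  (P0=1, P1=2, P2=6, P3=2) → (P0=1, P1=2, P2=8, P3=3)

YES — reachable via ⟨t0, t0⟩ (2 firings)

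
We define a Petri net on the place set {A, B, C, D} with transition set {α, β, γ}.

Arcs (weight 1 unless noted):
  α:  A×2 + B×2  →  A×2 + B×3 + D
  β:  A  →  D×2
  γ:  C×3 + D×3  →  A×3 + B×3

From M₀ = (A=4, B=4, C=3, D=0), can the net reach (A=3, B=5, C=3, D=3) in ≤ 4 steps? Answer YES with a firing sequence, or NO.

step 1: fire α:  (A=4, B=4, C=3, D=0) → (A=4, B=5, C=3, D=1)
step 2: fire β:  (A=4, B=5, C=3, D=1) → (A=3, B=5, C=3, D=3)

YES — reachable via ⟨α, β⟩ (2 firings)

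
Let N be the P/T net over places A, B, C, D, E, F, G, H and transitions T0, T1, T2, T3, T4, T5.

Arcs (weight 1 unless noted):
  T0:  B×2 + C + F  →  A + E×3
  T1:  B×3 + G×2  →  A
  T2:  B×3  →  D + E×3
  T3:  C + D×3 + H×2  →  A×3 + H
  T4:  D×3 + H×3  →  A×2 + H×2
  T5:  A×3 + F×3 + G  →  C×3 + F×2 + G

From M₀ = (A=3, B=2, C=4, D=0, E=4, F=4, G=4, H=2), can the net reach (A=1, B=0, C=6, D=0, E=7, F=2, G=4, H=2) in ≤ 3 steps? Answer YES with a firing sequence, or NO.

YES — reachable via ⟨T0, T5⟩ (2 firings)

step 1: fire T0:  (A=3, B=2, C=4, D=0, E=4, F=4, G=4, H=2) → (A=4, B=0, C=3, D=0, E=7, F=3, G=4, H=2)
step 2: fire T5:  (A=4, B=0, C=3, D=0, E=7, F=3, G=4, H=2) → (A=1, B=0, C=6, D=0, E=7, F=2, G=4, H=2)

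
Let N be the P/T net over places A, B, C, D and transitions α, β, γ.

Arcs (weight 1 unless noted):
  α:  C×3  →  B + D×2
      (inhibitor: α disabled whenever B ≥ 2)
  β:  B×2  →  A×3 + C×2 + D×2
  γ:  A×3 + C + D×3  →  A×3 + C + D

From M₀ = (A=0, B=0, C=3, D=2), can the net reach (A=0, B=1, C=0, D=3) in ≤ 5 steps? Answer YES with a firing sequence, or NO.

NO — not reachable within 5 firings

depth 0: 1 marking
depth 1: 2 markings reached so far
depth 2: 2 markings reached so far
(frontier empty at depth 2; search complete)
target is not among the 2 markings reachable within 5 steps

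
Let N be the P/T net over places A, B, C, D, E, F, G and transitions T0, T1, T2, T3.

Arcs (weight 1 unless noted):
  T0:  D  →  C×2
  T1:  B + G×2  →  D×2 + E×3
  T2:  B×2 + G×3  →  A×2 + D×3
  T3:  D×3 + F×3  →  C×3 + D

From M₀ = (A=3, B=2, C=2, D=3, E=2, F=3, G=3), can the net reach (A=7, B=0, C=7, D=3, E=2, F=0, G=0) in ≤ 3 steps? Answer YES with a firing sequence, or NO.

depth 0: 1 marking
depth 1: 5 markings reached so far
depth 2: 11 markings reached so far
depth 3: 16 markings reached so far
target is not among the 16 markings reachable within 3 steps

NO — not reachable within 3 firings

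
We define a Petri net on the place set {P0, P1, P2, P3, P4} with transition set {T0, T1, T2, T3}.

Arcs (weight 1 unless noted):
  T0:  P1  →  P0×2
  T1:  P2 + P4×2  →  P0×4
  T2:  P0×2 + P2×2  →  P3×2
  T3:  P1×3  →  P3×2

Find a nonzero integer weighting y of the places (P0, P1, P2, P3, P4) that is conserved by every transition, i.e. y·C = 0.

y = (P0:1, P1:2, P2:2, P3:3, P4:1)

Incidence matrix C (rows=places, cols=transitions):
       T0   T1   T2   T3
   P0   2    4   -2    0
   P1  -1    0    0   -3
   P2   0   -1   -2    0
   P3   0    0    2    2
   P4   0   -2    0    0

Candidate y = [1, 2, 2, 3, 1]; check y·C column-wise:
  col T0: 1·2 + 2·-1 + 2·0 + 3·0 + 1·0 = 0
  col T1: 1·4 + 2·0 + 2·-1 + 3·0 + 1·-2 = 0
  col T2: 1·-2 + 2·0 + 2·-2 + 3·2 + 1·0 = 0
  col T3: 1·0 + 2·-3 + 2·0 + 3·2 + 1·0 = 0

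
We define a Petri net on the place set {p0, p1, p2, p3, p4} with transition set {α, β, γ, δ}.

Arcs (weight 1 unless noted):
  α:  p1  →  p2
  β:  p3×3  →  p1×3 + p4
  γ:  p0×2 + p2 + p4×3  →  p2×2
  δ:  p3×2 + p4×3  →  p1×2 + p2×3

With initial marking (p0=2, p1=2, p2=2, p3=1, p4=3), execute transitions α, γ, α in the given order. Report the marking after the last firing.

step 1: fire α:  (p0=2, p1=2, p2=2, p3=1, p4=3) → (p0=2, p1=1, p2=3, p3=1, p4=3)
step 2: fire γ:  (p0=2, p1=1, p2=3, p3=1, p4=3) → (p0=0, p1=1, p2=4, p3=1, p4=0)
step 3: fire α:  (p0=0, p1=1, p2=4, p3=1, p4=0) → (p0=0, p1=0, p2=5, p3=1, p4=0)

(p0=0, p1=0, p2=5, p3=1, p4=0)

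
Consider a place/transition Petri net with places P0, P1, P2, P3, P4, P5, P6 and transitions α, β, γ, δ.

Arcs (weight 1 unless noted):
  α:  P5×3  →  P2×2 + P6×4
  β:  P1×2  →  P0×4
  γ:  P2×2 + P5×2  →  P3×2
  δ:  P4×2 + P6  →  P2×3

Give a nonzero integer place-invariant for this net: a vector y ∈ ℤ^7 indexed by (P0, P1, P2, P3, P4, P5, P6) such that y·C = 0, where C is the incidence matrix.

Incidence matrix C (rows=places, cols=transitions):
        α    β    γ    δ
   P0   0    4    0    0
   P1   0   -2    0    0
   P2   2    0   -2    3
   P3   0    0    2    0
   P4   0    0    0   -2
   P5  -3    0   -2    0
   P6   4    0    0   -1

Candidate y = [1, 2, 0, 0, 0, 0, 0]; check y·C column-wise:
  col α: 1·0 + 2·0 + 0·2 + 0·-3 + 0·4 = 0
  col β: 1·4 + 2·-2 = 0
  col γ: 1·0 + 2·0 + 0·-2 + 0·2 + 0·-2 = 0
  col δ: 1·0 + 2·0 + 0·3 + 0·-2 + 0·-1 = 0

y = (P0:1, P1:2, P2:0, P3:0, P4:0, P5:0, P6:0)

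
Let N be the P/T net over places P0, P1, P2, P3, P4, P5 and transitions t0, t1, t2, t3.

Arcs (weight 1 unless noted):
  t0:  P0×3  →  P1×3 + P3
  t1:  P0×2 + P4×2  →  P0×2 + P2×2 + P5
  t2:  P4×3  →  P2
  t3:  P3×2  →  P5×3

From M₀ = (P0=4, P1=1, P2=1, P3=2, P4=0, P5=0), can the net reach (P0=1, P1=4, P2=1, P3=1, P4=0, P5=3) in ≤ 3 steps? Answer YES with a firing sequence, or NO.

YES — reachable via ⟨t0, t3⟩ (2 firings)

step 1: fire t0:  (P0=4, P1=1, P2=1, P3=2, P4=0, P5=0) → (P0=1, P1=4, P2=1, P3=3, P4=0, P5=0)
step 2: fire t3:  (P0=1, P1=4, P2=1, P3=3, P4=0, P5=0) → (P0=1, P1=4, P2=1, P3=1, P4=0, P5=3)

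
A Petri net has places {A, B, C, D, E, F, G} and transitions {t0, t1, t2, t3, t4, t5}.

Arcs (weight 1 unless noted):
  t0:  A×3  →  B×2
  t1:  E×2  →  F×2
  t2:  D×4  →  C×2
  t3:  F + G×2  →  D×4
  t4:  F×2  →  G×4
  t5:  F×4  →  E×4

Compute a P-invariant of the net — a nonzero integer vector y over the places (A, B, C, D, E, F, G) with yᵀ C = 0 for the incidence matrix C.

y = (A:2, B:3, C:0, D:0, E:0, F:0, G:0)

Incidence matrix C (rows=places, cols=transitions):
       t0   t1   t2   t3   t4   t5
    A  -3    0    0    0    0    0
    B   2    0    0    0    0    0
    C   0    0    2    0    0    0
    D   0    0   -4    4    0    0
    E   0   -2    0    0    0    4
    F   0    2    0   -1   -2   -4
    G   0    0    0   -2    4    0

Candidate y = [2, 3, 0, 0, 0, 0, 0]; check y·C column-wise:
  col t0: 2·-3 + 3·2 = 0
  col t1: 2·0 + 3·0 + 0·-2 + 0·2 = 0
  col t2: 2·0 + 3·0 + 0·2 + 0·-4 = 0
  col t3: 2·0 + 3·0 + 0·4 + 0·-1 + 0·-2 = 0
  col t4: 2·0 + 3·0 + 0·-2 + 0·4 = 0
  col t5: 2·0 + 3·0 + 0·4 + 0·-4 = 0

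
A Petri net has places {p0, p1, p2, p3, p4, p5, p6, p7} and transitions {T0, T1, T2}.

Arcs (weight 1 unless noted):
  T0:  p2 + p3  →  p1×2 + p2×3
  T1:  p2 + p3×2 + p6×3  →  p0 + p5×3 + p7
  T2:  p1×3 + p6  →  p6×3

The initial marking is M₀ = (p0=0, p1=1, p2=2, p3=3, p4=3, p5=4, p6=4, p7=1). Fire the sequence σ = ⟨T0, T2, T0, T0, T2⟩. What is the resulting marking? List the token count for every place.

(p0=0, p1=1, p2=8, p3=0, p4=3, p5=4, p6=8, p7=1)

step 1: fire T0:  (p0=0, p1=1, p2=2, p3=3, p4=3, p5=4, p6=4, p7=1) → (p0=0, p1=3, p2=4, p3=2, p4=3, p5=4, p6=4, p7=1)
step 2: fire T2:  (p0=0, p1=3, p2=4, p3=2, p4=3, p5=4, p6=4, p7=1) → (p0=0, p1=0, p2=4, p3=2, p4=3, p5=4, p6=6, p7=1)
step 3: fire T0:  (p0=0, p1=0, p2=4, p3=2, p4=3, p5=4, p6=6, p7=1) → (p0=0, p1=2, p2=6, p3=1, p4=3, p5=4, p6=6, p7=1)
step 4: fire T0:  (p0=0, p1=2, p2=6, p3=1, p4=3, p5=4, p6=6, p7=1) → (p0=0, p1=4, p2=8, p3=0, p4=3, p5=4, p6=6, p7=1)
step 5: fire T2:  (p0=0, p1=4, p2=8, p3=0, p4=3, p5=4, p6=6, p7=1) → (p0=0, p1=1, p2=8, p3=0, p4=3, p5=4, p6=8, p7=1)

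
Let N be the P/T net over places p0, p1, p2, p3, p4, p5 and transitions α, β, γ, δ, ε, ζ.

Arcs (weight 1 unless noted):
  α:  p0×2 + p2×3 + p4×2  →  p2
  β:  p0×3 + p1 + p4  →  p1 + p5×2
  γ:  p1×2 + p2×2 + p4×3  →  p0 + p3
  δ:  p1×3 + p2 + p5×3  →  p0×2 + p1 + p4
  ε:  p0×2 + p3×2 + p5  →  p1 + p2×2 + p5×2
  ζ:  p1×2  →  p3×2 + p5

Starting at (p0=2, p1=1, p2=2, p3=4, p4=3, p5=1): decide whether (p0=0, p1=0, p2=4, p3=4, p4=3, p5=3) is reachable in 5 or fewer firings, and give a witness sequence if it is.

YES — reachable via ⟨ε, ζ⟩ (2 firings)

step 1: fire ε:  (p0=2, p1=1, p2=2, p3=4, p4=3, p5=1) → (p0=0, p1=2, p2=4, p3=2, p4=3, p5=2)
step 2: fire ζ:  (p0=0, p1=2, p2=4, p3=2, p4=3, p5=2) → (p0=0, p1=0, p2=4, p3=4, p4=3, p5=3)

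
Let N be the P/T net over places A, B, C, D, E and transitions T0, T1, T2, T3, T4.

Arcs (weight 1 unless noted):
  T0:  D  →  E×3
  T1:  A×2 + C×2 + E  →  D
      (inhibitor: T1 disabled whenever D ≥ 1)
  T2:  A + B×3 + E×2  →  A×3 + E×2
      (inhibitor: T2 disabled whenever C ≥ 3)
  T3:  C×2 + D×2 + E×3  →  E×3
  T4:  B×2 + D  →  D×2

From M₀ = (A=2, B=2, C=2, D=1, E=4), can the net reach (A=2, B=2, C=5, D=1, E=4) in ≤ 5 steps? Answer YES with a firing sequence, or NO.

depth 0: 1 marking
depth 1: 3 markings reached so far
depth 2: 6 markings reached so far
depth 3: 9 markings reached so far
depth 4: 10 markings reached so far
depth 5: 11 markings reached so far
target is not among the 11 markings reachable within 5 steps

NO — not reachable within 5 firings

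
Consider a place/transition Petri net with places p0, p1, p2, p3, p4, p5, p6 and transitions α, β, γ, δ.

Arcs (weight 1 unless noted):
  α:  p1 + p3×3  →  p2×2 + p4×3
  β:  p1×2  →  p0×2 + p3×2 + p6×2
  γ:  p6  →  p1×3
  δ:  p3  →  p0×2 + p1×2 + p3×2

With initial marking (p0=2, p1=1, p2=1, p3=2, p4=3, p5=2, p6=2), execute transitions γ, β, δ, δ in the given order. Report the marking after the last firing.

step 1: fire γ:  (p0=2, p1=1, p2=1, p3=2, p4=3, p5=2, p6=2) → (p0=2, p1=4, p2=1, p3=2, p4=3, p5=2, p6=1)
step 2: fire β:  (p0=2, p1=4, p2=1, p3=2, p4=3, p5=2, p6=1) → (p0=4, p1=2, p2=1, p3=4, p4=3, p5=2, p6=3)
step 3: fire δ:  (p0=4, p1=2, p2=1, p3=4, p4=3, p5=2, p6=3) → (p0=6, p1=4, p2=1, p3=5, p4=3, p5=2, p6=3)
step 4: fire δ:  (p0=6, p1=4, p2=1, p3=5, p4=3, p5=2, p6=3) → (p0=8, p1=6, p2=1, p3=6, p4=3, p5=2, p6=3)

(p0=8, p1=6, p2=1, p3=6, p4=3, p5=2, p6=3)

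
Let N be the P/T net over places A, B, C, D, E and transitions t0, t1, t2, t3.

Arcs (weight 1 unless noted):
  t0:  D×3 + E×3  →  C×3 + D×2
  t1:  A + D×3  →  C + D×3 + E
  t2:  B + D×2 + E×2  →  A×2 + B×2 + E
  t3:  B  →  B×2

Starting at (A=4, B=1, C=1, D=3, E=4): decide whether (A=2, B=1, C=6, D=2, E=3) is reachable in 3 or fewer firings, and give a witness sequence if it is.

step 1: fire t1:  (A=4, B=1, C=1, D=3, E=4) → (A=3, B=1, C=2, D=3, E=5)
step 2: fire t1:  (A=3, B=1, C=2, D=3, E=5) → (A=2, B=1, C=3, D=3, E=6)
step 3: fire t0:  (A=2, B=1, C=3, D=3, E=6) → (A=2, B=1, C=6, D=2, E=3)

YES — reachable via ⟨t1, t1, t0⟩ (3 firings)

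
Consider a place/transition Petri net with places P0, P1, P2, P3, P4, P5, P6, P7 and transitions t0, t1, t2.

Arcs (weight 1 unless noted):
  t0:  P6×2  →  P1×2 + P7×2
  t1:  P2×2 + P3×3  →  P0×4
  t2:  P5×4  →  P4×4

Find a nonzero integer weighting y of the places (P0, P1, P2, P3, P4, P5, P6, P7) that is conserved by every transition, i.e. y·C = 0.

Incidence matrix C (rows=places, cols=transitions):
       t0   t1   t2
   P0   0    4    0
   P1   2    0    0
   P2   0   -2    0
   P3   0   -3    0
   P4   0    0    4
   P5   0    0   -4
   P6  -2    0    0
   P7   2    0    0

Candidate y = [1, 0, 2, 0, 0, 0, 0, 0]; check y·C column-wise:
  col t0: 1·0 + 0·2 + 2·0 + 0·-2 + 0·2 = 0
  col t1: 1·4 + 2·-2 + 0·-3 = 0
  col t2: 1·0 + 2·0 + 0·4 + 0·-4 = 0

y = (P0:1, P1:0, P2:2, P3:0, P4:0, P5:0, P6:0, P7:0)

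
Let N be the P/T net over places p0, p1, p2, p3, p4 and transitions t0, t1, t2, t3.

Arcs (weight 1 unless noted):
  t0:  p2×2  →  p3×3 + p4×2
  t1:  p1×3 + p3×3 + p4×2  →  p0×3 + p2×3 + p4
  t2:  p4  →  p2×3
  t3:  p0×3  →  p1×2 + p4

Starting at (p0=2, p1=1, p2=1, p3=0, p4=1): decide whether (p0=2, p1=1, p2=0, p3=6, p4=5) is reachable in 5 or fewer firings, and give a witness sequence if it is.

NO — not reachable within 5 firings

depth 0: 1 marking
depth 1: 2 markings reached so far
depth 2: 3 markings reached so far
depth 3: 5 markings reached so far
depth 4: 7 markings reached so far
depth 5: 9 markings reached so far
target is not among the 9 markings reachable within 5 steps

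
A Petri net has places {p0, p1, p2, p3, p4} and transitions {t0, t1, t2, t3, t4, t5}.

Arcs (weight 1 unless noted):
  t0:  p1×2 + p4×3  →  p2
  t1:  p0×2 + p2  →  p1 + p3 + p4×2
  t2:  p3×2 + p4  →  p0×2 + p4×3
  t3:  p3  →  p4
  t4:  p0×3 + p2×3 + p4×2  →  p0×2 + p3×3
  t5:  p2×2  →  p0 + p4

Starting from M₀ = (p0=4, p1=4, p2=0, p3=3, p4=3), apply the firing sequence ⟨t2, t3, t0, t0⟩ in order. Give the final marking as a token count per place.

step 1: fire t2:  (p0=4, p1=4, p2=0, p3=3, p4=3) → (p0=6, p1=4, p2=0, p3=1, p4=5)
step 2: fire t3:  (p0=6, p1=4, p2=0, p3=1, p4=5) → (p0=6, p1=4, p2=0, p3=0, p4=6)
step 3: fire t0:  (p0=6, p1=4, p2=0, p3=0, p4=6) → (p0=6, p1=2, p2=1, p3=0, p4=3)
step 4: fire t0:  (p0=6, p1=2, p2=1, p3=0, p4=3) → (p0=6, p1=0, p2=2, p3=0, p4=0)

(p0=6, p1=0, p2=2, p3=0, p4=0)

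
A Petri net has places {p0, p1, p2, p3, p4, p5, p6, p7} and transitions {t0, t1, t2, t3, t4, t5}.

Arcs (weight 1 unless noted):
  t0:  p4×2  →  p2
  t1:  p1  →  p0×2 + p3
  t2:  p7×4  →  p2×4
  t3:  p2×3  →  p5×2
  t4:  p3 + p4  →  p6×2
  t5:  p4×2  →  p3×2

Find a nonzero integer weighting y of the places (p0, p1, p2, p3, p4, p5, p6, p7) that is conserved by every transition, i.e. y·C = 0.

Incidence matrix C (rows=places, cols=transitions):
       t0   t1   t2   t3   t4   t5
   p0   0    2    0    0    0    0
   p1   0   -1    0    0    0    0
   p2   1    0    4   -3    0    0
   p3   0    1    0    0   -1    2
   p4  -2    0    0    0   -1   -2
   p5   0    0    0    2    0    0
   p6   0    0    0    0    2    0
   p7   0    0   -4    0    0    0

Candidate y = [1, 2, 0, 0, 0, 0, 0, 0]; check y·C column-wise:
  col t0: 1·0 + 2·0 + 0·1 + 0·-2 = 0
  col t1: 1·2 + 2·-1 + 0·1 = 0
  col t2: 1·0 + 2·0 + 0·4 + 0·-4 = 0
  col t3: 1·0 + 2·0 + 0·-3 + 0·2 = 0
  col t4: 1·0 + 2·0 + 0·-1 + 0·-1 + 0·2 = 0
  col t5: 1·0 + 2·0 + 0·2 + 0·-2 = 0

y = (p0:1, p1:2, p2:0, p3:0, p4:0, p5:0, p6:0, p7:0)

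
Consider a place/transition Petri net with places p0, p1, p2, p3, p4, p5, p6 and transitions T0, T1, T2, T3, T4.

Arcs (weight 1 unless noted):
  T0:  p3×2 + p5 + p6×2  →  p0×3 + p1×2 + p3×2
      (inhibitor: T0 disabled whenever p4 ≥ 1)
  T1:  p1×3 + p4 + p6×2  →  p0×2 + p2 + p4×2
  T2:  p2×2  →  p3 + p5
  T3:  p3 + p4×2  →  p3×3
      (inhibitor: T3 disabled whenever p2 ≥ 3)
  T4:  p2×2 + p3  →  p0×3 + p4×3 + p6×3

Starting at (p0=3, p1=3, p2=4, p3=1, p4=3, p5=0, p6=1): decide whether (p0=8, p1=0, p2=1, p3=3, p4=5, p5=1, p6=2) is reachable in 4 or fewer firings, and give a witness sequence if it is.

YES — reachable via ⟨T2, T3, T4, T1⟩ (4 firings)

step 1: fire T2:  (p0=3, p1=3, p2=4, p3=1, p4=3, p5=0, p6=1) → (p0=3, p1=3, p2=2, p3=2, p4=3, p5=1, p6=1)
step 2: fire T3:  (p0=3, p1=3, p2=2, p3=2, p4=3, p5=1, p6=1) → (p0=3, p1=3, p2=2, p3=4, p4=1, p5=1, p6=1)
step 3: fire T4:  (p0=3, p1=3, p2=2, p3=4, p4=1, p5=1, p6=1) → (p0=6, p1=3, p2=0, p3=3, p4=4, p5=1, p6=4)
step 4: fire T1:  (p0=6, p1=3, p2=0, p3=3, p4=4, p5=1, p6=4) → (p0=8, p1=0, p2=1, p3=3, p4=5, p5=1, p6=2)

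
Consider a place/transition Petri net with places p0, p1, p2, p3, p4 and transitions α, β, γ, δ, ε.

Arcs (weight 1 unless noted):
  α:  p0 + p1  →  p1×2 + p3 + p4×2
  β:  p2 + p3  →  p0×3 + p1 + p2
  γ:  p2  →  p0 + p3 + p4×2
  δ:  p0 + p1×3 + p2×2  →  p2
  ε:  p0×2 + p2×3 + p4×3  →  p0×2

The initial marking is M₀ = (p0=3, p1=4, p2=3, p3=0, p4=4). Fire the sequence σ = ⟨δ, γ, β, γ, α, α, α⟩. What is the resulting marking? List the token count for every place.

step 1: fire δ:  (p0=3, p1=4, p2=3, p3=0, p4=4) → (p0=2, p1=1, p2=2, p3=0, p4=4)
step 2: fire γ:  (p0=2, p1=1, p2=2, p3=0, p4=4) → (p0=3, p1=1, p2=1, p3=1, p4=6)
step 3: fire β:  (p0=3, p1=1, p2=1, p3=1, p4=6) → (p0=6, p1=2, p2=1, p3=0, p4=6)
step 4: fire γ:  (p0=6, p1=2, p2=1, p3=0, p4=6) → (p0=7, p1=2, p2=0, p3=1, p4=8)
step 5: fire α:  (p0=7, p1=2, p2=0, p3=1, p4=8) → (p0=6, p1=3, p2=0, p3=2, p4=10)
step 6: fire α:  (p0=6, p1=3, p2=0, p3=2, p4=10) → (p0=5, p1=4, p2=0, p3=3, p4=12)
step 7: fire α:  (p0=5, p1=4, p2=0, p3=3, p4=12) → (p0=4, p1=5, p2=0, p3=4, p4=14)

(p0=4, p1=5, p2=0, p3=4, p4=14)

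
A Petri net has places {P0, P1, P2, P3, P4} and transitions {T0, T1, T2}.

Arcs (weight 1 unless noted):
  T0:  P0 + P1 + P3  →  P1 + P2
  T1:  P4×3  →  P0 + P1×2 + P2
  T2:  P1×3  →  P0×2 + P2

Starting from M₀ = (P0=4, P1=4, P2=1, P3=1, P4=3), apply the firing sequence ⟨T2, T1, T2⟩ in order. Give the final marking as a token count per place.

(P0=9, P1=0, P2=4, P3=1, P4=0)

step 1: fire T2:  (P0=4, P1=4, P2=1, P3=1, P4=3) → (P0=6, P1=1, P2=2, P3=1, P4=3)
step 2: fire T1:  (P0=6, P1=1, P2=2, P3=1, P4=3) → (P0=7, P1=3, P2=3, P3=1, P4=0)
step 3: fire T2:  (P0=7, P1=3, P2=3, P3=1, P4=0) → (P0=9, P1=0, P2=4, P3=1, P4=0)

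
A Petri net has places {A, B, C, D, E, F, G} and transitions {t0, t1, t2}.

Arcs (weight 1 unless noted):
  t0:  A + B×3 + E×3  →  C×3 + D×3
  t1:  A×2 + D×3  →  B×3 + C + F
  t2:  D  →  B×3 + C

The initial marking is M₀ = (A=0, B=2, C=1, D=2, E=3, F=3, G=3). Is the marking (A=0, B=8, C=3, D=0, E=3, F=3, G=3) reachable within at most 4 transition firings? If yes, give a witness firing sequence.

step 1: fire t2:  (A=0, B=2, C=1, D=2, E=3, F=3, G=3) → (A=0, B=5, C=2, D=1, E=3, F=3, G=3)
step 2: fire t2:  (A=0, B=5, C=2, D=1, E=3, F=3, G=3) → (A=0, B=8, C=3, D=0, E=3, F=3, G=3)

YES — reachable via ⟨t2, t2⟩ (2 firings)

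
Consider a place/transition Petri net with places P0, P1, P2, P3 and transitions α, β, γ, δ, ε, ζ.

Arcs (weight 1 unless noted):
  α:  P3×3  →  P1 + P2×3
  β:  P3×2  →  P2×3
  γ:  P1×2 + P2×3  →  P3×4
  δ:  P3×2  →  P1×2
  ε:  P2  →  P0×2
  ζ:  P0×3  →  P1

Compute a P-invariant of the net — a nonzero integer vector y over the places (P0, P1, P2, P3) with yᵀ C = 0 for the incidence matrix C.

Incidence matrix C (rows=places, cols=transitions):
        α    β    γ    δ    ε    ζ
   P0   0    0    0    0    2   -3
   P1   1    0   -2    2    0    1
   P2   3    3   -3    0   -1    0
   P3  -3   -2    4   -2    0    0

Candidate y = [1, 3, 2, 3]; check y·C column-wise:
  col α: 1·0 + 3·1 + 2·3 + 3·-3 = 0
  col β: 1·0 + 3·0 + 2·3 + 3·-2 = 0
  col γ: 1·0 + 3·-2 + 2·-3 + 3·4 = 0
  col δ: 1·0 + 3·2 + 2·0 + 3·-2 = 0
  col ε: 1·2 + 3·0 + 2·-1 + 3·0 = 0
  col ζ: 1·-3 + 3·1 + 2·0 + 3·0 = 0

y = (P0:1, P1:3, P2:2, P3:3)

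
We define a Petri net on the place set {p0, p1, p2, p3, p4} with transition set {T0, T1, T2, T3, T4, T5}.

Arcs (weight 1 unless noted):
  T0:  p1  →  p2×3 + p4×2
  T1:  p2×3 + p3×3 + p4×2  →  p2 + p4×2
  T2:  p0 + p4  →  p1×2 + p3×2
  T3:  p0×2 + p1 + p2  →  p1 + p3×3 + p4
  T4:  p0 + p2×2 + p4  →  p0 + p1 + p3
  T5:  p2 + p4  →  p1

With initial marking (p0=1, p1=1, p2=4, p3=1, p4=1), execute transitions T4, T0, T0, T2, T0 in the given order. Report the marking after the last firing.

(p0=0, p1=1, p2=11, p3=4, p4=5)

step 1: fire T4:  (p0=1, p1=1, p2=4, p3=1, p4=1) → (p0=1, p1=2, p2=2, p3=2, p4=0)
step 2: fire T0:  (p0=1, p1=2, p2=2, p3=2, p4=0) → (p0=1, p1=1, p2=5, p3=2, p4=2)
step 3: fire T0:  (p0=1, p1=1, p2=5, p3=2, p4=2) → (p0=1, p1=0, p2=8, p3=2, p4=4)
step 4: fire T2:  (p0=1, p1=0, p2=8, p3=2, p4=4) → (p0=0, p1=2, p2=8, p3=4, p4=3)
step 5: fire T0:  (p0=0, p1=2, p2=8, p3=4, p4=3) → (p0=0, p1=1, p2=11, p3=4, p4=5)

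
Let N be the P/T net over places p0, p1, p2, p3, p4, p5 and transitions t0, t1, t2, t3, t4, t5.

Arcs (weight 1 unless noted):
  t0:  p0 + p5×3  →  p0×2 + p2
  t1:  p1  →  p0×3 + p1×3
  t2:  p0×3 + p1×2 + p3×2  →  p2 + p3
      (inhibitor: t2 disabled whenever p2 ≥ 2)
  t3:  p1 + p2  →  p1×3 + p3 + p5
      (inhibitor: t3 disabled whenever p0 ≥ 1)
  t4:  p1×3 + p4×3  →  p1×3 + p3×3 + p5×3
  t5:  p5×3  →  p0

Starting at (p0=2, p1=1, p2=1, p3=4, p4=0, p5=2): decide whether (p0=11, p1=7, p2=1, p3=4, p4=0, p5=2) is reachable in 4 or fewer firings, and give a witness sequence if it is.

YES — reachable via ⟨t1, t1, t1⟩ (3 firings)

step 1: fire t1:  (p0=2, p1=1, p2=1, p3=4, p4=0, p5=2) → (p0=5, p1=3, p2=1, p3=4, p4=0, p5=2)
step 2: fire t1:  (p0=5, p1=3, p2=1, p3=4, p4=0, p5=2) → (p0=8, p1=5, p2=1, p3=4, p4=0, p5=2)
step 3: fire t1:  (p0=8, p1=5, p2=1, p3=4, p4=0, p5=2) → (p0=11, p1=7, p2=1, p3=4, p4=0, p5=2)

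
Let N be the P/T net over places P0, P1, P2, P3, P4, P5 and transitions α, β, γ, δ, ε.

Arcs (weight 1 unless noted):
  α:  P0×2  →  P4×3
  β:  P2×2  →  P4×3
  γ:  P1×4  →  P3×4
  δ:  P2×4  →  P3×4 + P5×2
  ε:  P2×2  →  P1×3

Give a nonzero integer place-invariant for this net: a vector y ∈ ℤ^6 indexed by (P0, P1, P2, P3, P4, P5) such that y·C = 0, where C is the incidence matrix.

Incidence matrix C (rows=places, cols=transitions):
        α    β    γ    δ    ε
   P0  -2    0    0    0    0
   P1   0    0   -4    0    3
   P2   0   -2    0   -4   -2
   P3   0    0    4    4    0
   P4   3    3    0    0    0
   P5   0    0    0    2    0

Candidate y = [3, 2, 3, 2, 2, 2]; check y·C column-wise:
  col α: 3·-2 + 2·0 + 3·0 + 2·0 + 2·3 + 2·0 = 0
  col β: 3·0 + 2·0 + 3·-2 + 2·0 + 2·3 + 2·0 = 0
  col γ: 3·0 + 2·-4 + 3·0 + 2·4 + 2·0 + 2·0 = 0
  col δ: 3·0 + 2·0 + 3·-4 + 2·4 + 2·0 + 2·2 = 0
  col ε: 3·0 + 2·3 + 3·-2 + 2·0 + 2·0 + 2·0 = 0

y = (P0:3, P1:2, P2:3, P3:2, P4:2, P5:2)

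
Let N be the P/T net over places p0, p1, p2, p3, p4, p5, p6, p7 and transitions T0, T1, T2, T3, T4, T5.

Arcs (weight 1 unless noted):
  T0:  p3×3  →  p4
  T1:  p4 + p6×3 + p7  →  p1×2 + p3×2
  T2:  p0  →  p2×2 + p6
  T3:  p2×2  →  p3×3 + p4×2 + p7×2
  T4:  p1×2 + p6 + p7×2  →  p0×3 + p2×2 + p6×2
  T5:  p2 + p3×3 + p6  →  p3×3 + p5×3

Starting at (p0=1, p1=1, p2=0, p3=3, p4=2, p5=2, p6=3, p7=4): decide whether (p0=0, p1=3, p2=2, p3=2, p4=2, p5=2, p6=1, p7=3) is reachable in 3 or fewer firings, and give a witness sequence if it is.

YES — reachable via ⟨T0, T1, T2⟩ (3 firings)

step 1: fire T0:  (p0=1, p1=1, p2=0, p3=3, p4=2, p5=2, p6=3, p7=4) → (p0=1, p1=1, p2=0, p3=0, p4=3, p5=2, p6=3, p7=4)
step 2: fire T1:  (p0=1, p1=1, p2=0, p3=0, p4=3, p5=2, p6=3, p7=4) → (p0=1, p1=3, p2=0, p3=2, p4=2, p5=2, p6=0, p7=3)
step 3: fire T2:  (p0=1, p1=3, p2=0, p3=2, p4=2, p5=2, p6=0, p7=3) → (p0=0, p1=3, p2=2, p3=2, p4=2, p5=2, p6=1, p7=3)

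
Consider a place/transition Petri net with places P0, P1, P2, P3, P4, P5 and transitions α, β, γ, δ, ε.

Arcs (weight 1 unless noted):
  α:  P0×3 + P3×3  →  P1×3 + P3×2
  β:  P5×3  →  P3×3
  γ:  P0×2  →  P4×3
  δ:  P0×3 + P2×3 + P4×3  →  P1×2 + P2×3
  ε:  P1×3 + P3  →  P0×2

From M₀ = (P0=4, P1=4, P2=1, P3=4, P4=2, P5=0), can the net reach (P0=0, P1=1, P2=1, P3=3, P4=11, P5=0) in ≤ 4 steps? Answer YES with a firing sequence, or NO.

step 1: fire γ:  (P0=4, P1=4, P2=1, P3=4, P4=2, P5=0) → (P0=2, P1=4, P2=1, P3=4, P4=5, P5=0)
step 2: fire γ:  (P0=2, P1=4, P2=1, P3=4, P4=5, P5=0) → (P0=0, P1=4, P2=1, P3=4, P4=8, P5=0)
step 3: fire ε:  (P0=0, P1=4, P2=1, P3=4, P4=8, P5=0) → (P0=2, P1=1, P2=1, P3=3, P4=8, P5=0)
step 4: fire γ:  (P0=2, P1=1, P2=1, P3=3, P4=8, P5=0) → (P0=0, P1=1, P2=1, P3=3, P4=11, P5=0)

YES — reachable via ⟨γ, γ, ε, γ⟩ (4 firings)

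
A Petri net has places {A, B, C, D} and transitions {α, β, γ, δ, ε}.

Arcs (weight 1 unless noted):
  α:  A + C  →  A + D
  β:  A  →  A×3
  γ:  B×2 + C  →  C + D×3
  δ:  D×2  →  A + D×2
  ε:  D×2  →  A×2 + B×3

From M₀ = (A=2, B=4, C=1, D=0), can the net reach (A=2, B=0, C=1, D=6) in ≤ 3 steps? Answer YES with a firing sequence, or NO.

step 1: fire γ:  (A=2, B=4, C=1, D=0) → (A=2, B=2, C=1, D=3)
step 2: fire γ:  (A=2, B=2, C=1, D=3) → (A=2, B=0, C=1, D=6)

YES — reachable via ⟨γ, γ⟩ (2 firings)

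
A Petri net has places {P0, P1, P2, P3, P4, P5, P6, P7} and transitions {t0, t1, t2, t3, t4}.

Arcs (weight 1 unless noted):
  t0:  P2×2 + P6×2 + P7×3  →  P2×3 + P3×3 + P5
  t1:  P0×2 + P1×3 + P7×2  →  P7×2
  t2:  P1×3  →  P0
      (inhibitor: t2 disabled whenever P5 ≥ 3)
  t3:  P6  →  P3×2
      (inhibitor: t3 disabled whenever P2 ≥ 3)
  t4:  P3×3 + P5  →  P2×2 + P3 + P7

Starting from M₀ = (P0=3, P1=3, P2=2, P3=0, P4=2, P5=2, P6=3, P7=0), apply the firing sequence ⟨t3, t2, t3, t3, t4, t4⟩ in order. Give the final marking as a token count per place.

(P0=4, P1=0, P2=6, P3=2, P4=2, P5=0, P6=0, P7=2)

step 1: fire t3:  (P0=3, P1=3, P2=2, P3=0, P4=2, P5=2, P6=3, P7=0) → (P0=3, P1=3, P2=2, P3=2, P4=2, P5=2, P6=2, P7=0)
step 2: fire t2:  (P0=3, P1=3, P2=2, P3=2, P4=2, P5=2, P6=2, P7=0) → (P0=4, P1=0, P2=2, P3=2, P4=2, P5=2, P6=2, P7=0)
step 3: fire t3:  (P0=4, P1=0, P2=2, P3=2, P4=2, P5=2, P6=2, P7=0) → (P0=4, P1=0, P2=2, P3=4, P4=2, P5=2, P6=1, P7=0)
step 4: fire t3:  (P0=4, P1=0, P2=2, P3=4, P4=2, P5=2, P6=1, P7=0) → (P0=4, P1=0, P2=2, P3=6, P4=2, P5=2, P6=0, P7=0)
step 5: fire t4:  (P0=4, P1=0, P2=2, P3=6, P4=2, P5=2, P6=0, P7=0) → (P0=4, P1=0, P2=4, P3=4, P4=2, P5=1, P6=0, P7=1)
step 6: fire t4:  (P0=4, P1=0, P2=4, P3=4, P4=2, P5=1, P6=0, P7=1) → (P0=4, P1=0, P2=6, P3=2, P4=2, P5=0, P6=0, P7=2)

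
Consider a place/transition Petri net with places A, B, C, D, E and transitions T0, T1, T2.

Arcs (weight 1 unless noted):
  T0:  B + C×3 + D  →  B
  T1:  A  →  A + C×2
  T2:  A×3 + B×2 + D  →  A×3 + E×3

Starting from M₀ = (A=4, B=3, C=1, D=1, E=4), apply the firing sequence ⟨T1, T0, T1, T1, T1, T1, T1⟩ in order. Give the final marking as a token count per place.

step 1: fire T1:  (A=4, B=3, C=1, D=1, E=4) → (A=4, B=3, C=3, D=1, E=4)
step 2: fire T0:  (A=4, B=3, C=3, D=1, E=4) → (A=4, B=3, C=0, D=0, E=4)
step 3: fire T1:  (A=4, B=3, C=0, D=0, E=4) → (A=4, B=3, C=2, D=0, E=4)
step 4: fire T1:  (A=4, B=3, C=2, D=0, E=4) → (A=4, B=3, C=4, D=0, E=4)
step 5: fire T1:  (A=4, B=3, C=4, D=0, E=4) → (A=4, B=3, C=6, D=0, E=4)
step 6: fire T1:  (A=4, B=3, C=6, D=0, E=4) → (A=4, B=3, C=8, D=0, E=4)
step 7: fire T1:  (A=4, B=3, C=8, D=0, E=4) → (A=4, B=3, C=10, D=0, E=4)

(A=4, B=3, C=10, D=0, E=4)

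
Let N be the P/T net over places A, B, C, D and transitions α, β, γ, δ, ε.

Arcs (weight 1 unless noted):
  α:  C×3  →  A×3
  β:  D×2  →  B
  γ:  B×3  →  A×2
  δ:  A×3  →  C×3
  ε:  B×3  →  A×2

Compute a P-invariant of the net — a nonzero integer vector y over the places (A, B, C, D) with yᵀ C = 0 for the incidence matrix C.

Incidence matrix C (rows=places, cols=transitions):
        α    β    γ    δ    ε
    A   3    0    2   -3    2
    B   0    1   -3    0   -3
    C  -3    0    0    3    0
    D   0   -2    0    0    0

Candidate y = [3, 2, 3, 1]; check y·C column-wise:
  col α: 3·3 + 2·0 + 3·-3 + 1·0 = 0
  col β: 3·0 + 2·1 + 3·0 + 1·-2 = 0
  col γ: 3·2 + 2·-3 + 3·0 + 1·0 = 0
  col δ: 3·-3 + 2·0 + 3·3 + 1·0 = 0
  col ε: 3·2 + 2·-3 + 3·0 + 1·0 = 0

y = (A:3, B:2, C:3, D:1)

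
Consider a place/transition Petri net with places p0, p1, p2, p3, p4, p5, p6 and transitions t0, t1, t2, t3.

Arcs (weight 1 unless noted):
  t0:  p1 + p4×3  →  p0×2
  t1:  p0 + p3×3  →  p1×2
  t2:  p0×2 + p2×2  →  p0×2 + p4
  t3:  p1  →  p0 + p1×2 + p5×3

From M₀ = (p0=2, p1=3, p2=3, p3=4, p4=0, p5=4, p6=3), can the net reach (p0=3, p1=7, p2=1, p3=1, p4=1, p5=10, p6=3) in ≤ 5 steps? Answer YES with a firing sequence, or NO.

YES — reachable via ⟨t1, t3, t2, t3⟩ (4 firings)

step 1: fire t1:  (p0=2, p1=3, p2=3, p3=4, p4=0, p5=4, p6=3) → (p0=1, p1=5, p2=3, p3=1, p4=0, p5=4, p6=3)
step 2: fire t3:  (p0=1, p1=5, p2=3, p3=1, p4=0, p5=4, p6=3) → (p0=2, p1=6, p2=3, p3=1, p4=0, p5=7, p6=3)
step 3: fire t2:  (p0=2, p1=6, p2=3, p3=1, p4=0, p5=7, p6=3) → (p0=2, p1=6, p2=1, p3=1, p4=1, p5=7, p6=3)
step 4: fire t3:  (p0=2, p1=6, p2=1, p3=1, p4=1, p5=7, p6=3) → (p0=3, p1=7, p2=1, p3=1, p4=1, p5=10, p6=3)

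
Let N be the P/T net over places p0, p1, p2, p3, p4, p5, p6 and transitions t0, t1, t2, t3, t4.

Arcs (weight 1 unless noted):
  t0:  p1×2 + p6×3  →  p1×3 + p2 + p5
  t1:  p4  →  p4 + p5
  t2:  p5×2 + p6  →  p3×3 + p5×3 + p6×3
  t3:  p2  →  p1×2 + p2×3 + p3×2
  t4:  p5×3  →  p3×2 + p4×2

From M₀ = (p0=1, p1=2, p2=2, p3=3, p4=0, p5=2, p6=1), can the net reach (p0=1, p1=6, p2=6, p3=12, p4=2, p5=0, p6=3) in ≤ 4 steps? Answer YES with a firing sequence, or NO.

YES — reachable via ⟨t2, t3, t3, t4⟩ (4 firings)

step 1: fire t2:  (p0=1, p1=2, p2=2, p3=3, p4=0, p5=2, p6=1) → (p0=1, p1=2, p2=2, p3=6, p4=0, p5=3, p6=3)
step 2: fire t3:  (p0=1, p1=2, p2=2, p3=6, p4=0, p5=3, p6=3) → (p0=1, p1=4, p2=4, p3=8, p4=0, p5=3, p6=3)
step 3: fire t3:  (p0=1, p1=4, p2=4, p3=8, p4=0, p5=3, p6=3) → (p0=1, p1=6, p2=6, p3=10, p4=0, p5=3, p6=3)
step 4: fire t4:  (p0=1, p1=6, p2=6, p3=10, p4=0, p5=3, p6=3) → (p0=1, p1=6, p2=6, p3=12, p4=2, p5=0, p6=3)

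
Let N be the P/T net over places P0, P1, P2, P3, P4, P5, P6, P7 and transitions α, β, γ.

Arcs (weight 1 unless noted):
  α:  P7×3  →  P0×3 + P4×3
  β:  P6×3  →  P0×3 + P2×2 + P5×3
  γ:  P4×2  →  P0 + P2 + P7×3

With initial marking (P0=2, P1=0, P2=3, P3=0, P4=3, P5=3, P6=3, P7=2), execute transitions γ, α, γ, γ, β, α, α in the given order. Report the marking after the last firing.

(P0=17, P1=0, P2=8, P3=0, P4=6, P5=6, P6=0, P7=2)

step 1: fire γ:  (P0=2, P1=0, P2=3, P3=0, P4=3, P5=3, P6=3, P7=2) → (P0=3, P1=0, P2=4, P3=0, P4=1, P5=3, P6=3, P7=5)
step 2: fire α:  (P0=3, P1=0, P2=4, P3=0, P4=1, P5=3, P6=3, P7=5) → (P0=6, P1=0, P2=4, P3=0, P4=4, P5=3, P6=3, P7=2)
step 3: fire γ:  (P0=6, P1=0, P2=4, P3=0, P4=4, P5=3, P6=3, P7=2) → (P0=7, P1=0, P2=5, P3=0, P4=2, P5=3, P6=3, P7=5)
step 4: fire γ:  (P0=7, P1=0, P2=5, P3=0, P4=2, P5=3, P6=3, P7=5) → (P0=8, P1=0, P2=6, P3=0, P4=0, P5=3, P6=3, P7=8)
step 5: fire β:  (P0=8, P1=0, P2=6, P3=0, P4=0, P5=3, P6=3, P7=8) → (P0=11, P1=0, P2=8, P3=0, P4=0, P5=6, P6=0, P7=8)
step 6: fire α:  (P0=11, P1=0, P2=8, P3=0, P4=0, P5=6, P6=0, P7=8) → (P0=14, P1=0, P2=8, P3=0, P4=3, P5=6, P6=0, P7=5)
step 7: fire α:  (P0=14, P1=0, P2=8, P3=0, P4=3, P5=6, P6=0, P7=5) → (P0=17, P1=0, P2=8, P3=0, P4=6, P5=6, P6=0, P7=2)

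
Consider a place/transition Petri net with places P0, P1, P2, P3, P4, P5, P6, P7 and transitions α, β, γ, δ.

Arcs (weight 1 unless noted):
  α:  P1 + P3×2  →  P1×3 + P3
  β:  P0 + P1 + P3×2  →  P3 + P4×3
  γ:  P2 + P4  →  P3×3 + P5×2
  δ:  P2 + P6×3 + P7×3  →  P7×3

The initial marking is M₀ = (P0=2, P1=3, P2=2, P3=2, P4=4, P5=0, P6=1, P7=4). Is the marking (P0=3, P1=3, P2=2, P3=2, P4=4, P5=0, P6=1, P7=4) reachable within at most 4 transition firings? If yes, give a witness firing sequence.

NO — not reachable within 4 firings

depth 0: 1 marking
depth 1: 4 markings reached so far
depth 2: 7 markings reached so far
depth 3: 12 markings reached so far
depth 4: 18 markings reached so far
target is not among the 18 markings reachable within 4 steps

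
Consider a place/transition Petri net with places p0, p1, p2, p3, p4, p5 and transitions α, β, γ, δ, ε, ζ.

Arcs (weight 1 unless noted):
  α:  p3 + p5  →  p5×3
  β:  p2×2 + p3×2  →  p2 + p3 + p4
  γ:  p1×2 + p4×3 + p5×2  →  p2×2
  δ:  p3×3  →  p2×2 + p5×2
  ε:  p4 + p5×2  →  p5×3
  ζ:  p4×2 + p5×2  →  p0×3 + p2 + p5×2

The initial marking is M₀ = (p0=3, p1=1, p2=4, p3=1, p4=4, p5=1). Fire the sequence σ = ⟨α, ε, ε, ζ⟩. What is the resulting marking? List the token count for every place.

step 1: fire α:  (p0=3, p1=1, p2=4, p3=1, p4=4, p5=1) → (p0=3, p1=1, p2=4, p3=0, p4=4, p5=3)
step 2: fire ε:  (p0=3, p1=1, p2=4, p3=0, p4=4, p5=3) → (p0=3, p1=1, p2=4, p3=0, p4=3, p5=4)
step 3: fire ε:  (p0=3, p1=1, p2=4, p3=0, p4=3, p5=4) → (p0=3, p1=1, p2=4, p3=0, p4=2, p5=5)
step 4: fire ζ:  (p0=3, p1=1, p2=4, p3=0, p4=2, p5=5) → (p0=6, p1=1, p2=5, p3=0, p4=0, p5=5)

(p0=6, p1=1, p2=5, p3=0, p4=0, p5=5)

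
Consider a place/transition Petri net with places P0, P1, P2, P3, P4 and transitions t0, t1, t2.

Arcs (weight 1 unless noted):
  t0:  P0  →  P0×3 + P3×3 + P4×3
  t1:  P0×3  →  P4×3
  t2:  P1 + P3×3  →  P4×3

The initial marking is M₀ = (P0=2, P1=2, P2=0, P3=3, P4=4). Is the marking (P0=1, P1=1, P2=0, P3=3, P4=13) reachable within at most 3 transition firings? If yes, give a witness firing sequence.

step 1: fire t0:  (P0=2, P1=2, P2=0, P3=3, P4=4) → (P0=4, P1=2, P2=0, P3=6, P4=7)
step 2: fire t1:  (P0=4, P1=2, P2=0, P3=6, P4=7) → (P0=1, P1=2, P2=0, P3=6, P4=10)
step 3: fire t2:  (P0=1, P1=2, P2=0, P3=6, P4=10) → (P0=1, P1=1, P2=0, P3=3, P4=13)

YES — reachable via ⟨t0, t1, t2⟩ (3 firings)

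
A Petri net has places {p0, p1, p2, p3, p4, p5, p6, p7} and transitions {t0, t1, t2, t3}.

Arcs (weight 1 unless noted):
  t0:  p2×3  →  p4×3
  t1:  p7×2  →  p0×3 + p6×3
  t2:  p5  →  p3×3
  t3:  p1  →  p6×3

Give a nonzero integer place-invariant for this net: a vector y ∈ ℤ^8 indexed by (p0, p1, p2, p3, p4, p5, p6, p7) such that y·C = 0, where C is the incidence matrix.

y = (p0:0, p1:0, p2:1, p3:0, p4:1, p5:0, p6:0, p7:0)

Incidence matrix C (rows=places, cols=transitions):
       t0   t1   t2   t3
   p0   0    3    0    0
   p1   0    0    0   -1
   p2  -3    0    0    0
   p3   0    0    3    0
   p4   3    0    0    0
   p5   0    0   -1    0
   p6   0    3    0    3
   p7   0   -2    0    0

Candidate y = [0, 0, 1, 0, 1, 0, 0, 0]; check y·C column-wise:
  col t0: 1·-3 + 1·3 = 0
  col t1: 0·3 + 1·0 + 1·0 + 0·3 + 0·-2 = 0
  col t2: 1·0 + 0·3 + 1·0 + 0·-1 = 0
  col t3: 0·-1 + 1·0 + 1·0 + 0·3 = 0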